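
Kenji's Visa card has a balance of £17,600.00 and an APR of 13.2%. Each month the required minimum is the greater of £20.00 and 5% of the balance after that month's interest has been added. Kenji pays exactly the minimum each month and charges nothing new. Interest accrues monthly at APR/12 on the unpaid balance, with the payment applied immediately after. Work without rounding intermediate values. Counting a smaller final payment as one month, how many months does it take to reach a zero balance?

Monthly rate r = 13.2%/12 = 1.1% = 0.011.
While 5% of the post-interest balance exceeds £20.00, each month B ← (B·(1+r))·(1 − 0.05), i.e. B shrinks by the factor (1+r)·0.95 = 0.96045.
This holds for months 1–95. Entering month 96 the balance is £380.73; 5% of the post-interest balance is now below £20.00, so the flat £20.00 minimum applies from here.
From month 96 a fixed £20.00 at rate r clears £380.73 in 22 more payments. Total: 95 + 22 = 117 months.

117 months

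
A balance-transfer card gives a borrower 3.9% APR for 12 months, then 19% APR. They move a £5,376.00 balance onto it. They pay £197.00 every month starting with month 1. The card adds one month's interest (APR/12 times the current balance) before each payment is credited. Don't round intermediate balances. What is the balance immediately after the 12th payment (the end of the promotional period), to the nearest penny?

£3,182.73

Promo months 1–12 at r₀ = 3.9%/12 = 0.00325; months 13+ at r₁ = 19%/12 = 0.0158333.
After month 12: iterate B ← B·(1+r₀) − £197.00 for 12 months → £3,182.73.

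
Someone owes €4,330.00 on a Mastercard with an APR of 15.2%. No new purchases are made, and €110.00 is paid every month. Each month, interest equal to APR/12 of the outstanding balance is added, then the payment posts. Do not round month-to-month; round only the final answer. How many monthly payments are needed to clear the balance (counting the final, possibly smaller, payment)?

55 payments

Monthly rate r = 15.2%/12 = 1.26667% = 0.0126667.
Recurrence: B ← B·(1+r) − €110.00.
Month 1: interest €54.85; balance after payment €4,274.85.
Month 2: interest €54.15; balance after payment €4,218.99.
Closed form: n = −ln(1 − rB₀/P)/ln(1+r) = −ln(0.50139)/ln(1.01267) ≈ 54.847, so the balance reaches zero during payment 55.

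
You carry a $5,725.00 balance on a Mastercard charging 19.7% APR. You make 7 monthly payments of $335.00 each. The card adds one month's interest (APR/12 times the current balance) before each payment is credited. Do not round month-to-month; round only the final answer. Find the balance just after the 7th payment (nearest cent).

Monthly rate r = 19.7%/12 = 1.64167% = 0.0164167.
Each month: B ← B·(1+r) − $335.00.
Month 1: interest $93.99; balance after payment $5,483.99.
Month 2: interest $90.03; balance after payment $5,239.01.
Month 3: interest $86.01; balance after payment $4,990.02.
Month 4: interest $81.92; balance after payment $4,736.94.
Month 5: interest $77.76; balance after payment $4,479.71.
Month 6: interest $73.54; balance after payment $4,218.25.
Month 7: interest $69.25; balance after payment $3,952.50.

$3,952.50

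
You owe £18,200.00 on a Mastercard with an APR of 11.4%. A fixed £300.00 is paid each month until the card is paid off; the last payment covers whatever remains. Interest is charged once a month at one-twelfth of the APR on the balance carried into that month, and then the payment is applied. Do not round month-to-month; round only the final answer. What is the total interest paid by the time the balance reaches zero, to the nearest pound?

£9,049

Monthly rate r = 11.4%/12 = 0.95% = 0.0095.
Payoff takes n = ⌈−ln(1 − rB₀/P)/ln(1+r)⌉ = ⌈90.830⌉ = 91 payments; the last is £249.08.
Total paid = 90·£300.00 + £249.08 = £27,249.08.
Total interest = total paid − principal = £27,249.08 − £18,200.00 = £9,049.08.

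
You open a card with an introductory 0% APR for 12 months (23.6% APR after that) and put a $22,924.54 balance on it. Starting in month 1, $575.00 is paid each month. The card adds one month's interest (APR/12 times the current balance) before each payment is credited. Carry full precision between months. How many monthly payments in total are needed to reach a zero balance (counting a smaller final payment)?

Promo months 1–12 at r₀ = 0%/12 = 0; months 13+ at r₁ = 23.6%/12 = 0.0196667.
After month 12 (no interest yet): B = $22,924.54 − 12·$575.00 = $16,024.54.
Then at r₁ with $575.00/mo: n₂ = −ln(1 − r₁·B/P)/ln(1+r₁) ≈ 40.78 → 41 more payments.

53 payments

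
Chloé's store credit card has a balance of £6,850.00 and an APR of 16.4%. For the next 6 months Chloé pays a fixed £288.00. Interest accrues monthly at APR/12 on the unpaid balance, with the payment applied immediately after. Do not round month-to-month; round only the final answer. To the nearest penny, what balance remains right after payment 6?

£5,643.12

Monthly rate r = 16.4%/12 = 1.36667% = 0.0136667.
Each month: B ← B·(1+r) − £288.00.
Month 1: interest £93.62; balance after payment £6,655.62.
Month 2: interest £90.96; balance after payment £6,458.58.
Month 3: interest £88.27; balance after payment £6,258.84.
Month 4: interest £85.54; balance after payment £6,056.38.
Month 5: interest £82.77; balance after payment £5,851.15.
Month 6: interest £79.97; balance after payment £5,643.12.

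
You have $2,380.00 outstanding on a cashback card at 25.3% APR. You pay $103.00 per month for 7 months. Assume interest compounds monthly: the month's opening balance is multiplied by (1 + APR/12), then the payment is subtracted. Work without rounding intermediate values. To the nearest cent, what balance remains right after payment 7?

Monthly rate r = 25.3%/12 = 2.10833% = 0.0210833.
Each month: B ← B·(1+r) − $103.00.
Month 1: interest $50.18; balance after payment $2,327.18.
Month 2: interest $49.06; balance after payment $2,273.24.
Month 3: interest $47.93; balance after payment $2,218.17.
Month 4: interest $46.77; balance after payment $2,161.94.
Month 5: interest $45.58; balance after payment $2,104.52.
Month 6: interest $44.37; balance after payment $2,045.89.
Month 7: interest $43.13; balance after payment $1,986.02.

$1,986.02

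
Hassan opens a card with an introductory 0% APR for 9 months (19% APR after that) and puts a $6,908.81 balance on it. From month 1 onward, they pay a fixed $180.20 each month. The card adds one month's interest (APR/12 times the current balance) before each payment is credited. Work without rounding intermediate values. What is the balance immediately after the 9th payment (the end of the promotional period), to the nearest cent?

$5,287.01

Promo months 1–9 at r₀ = 0%/12 = 0; months 10+ at r₁ = 19%/12 = 0.0158333.
After month 9 (no interest yet): B = $6,908.81 − 9·$180.20 = $5,287.01.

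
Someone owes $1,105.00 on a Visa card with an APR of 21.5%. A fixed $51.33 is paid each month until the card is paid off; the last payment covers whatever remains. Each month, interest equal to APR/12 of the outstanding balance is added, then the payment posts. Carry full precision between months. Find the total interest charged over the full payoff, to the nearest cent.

Monthly rate r = 21.5%/12 = 1.79167% = 0.0179167.
Payoff takes n = ⌈−ln(1 − rB₀/P)/ln(1+r)⌉ = ⌈27.439⌉ = 28 payments; the last is $22.67.
Total paid = 27·$51.33 + $22.67 = $1,408.58.
Total interest = total paid − principal = $1,408.58 − $1,105.00 = $303.58.

$303.58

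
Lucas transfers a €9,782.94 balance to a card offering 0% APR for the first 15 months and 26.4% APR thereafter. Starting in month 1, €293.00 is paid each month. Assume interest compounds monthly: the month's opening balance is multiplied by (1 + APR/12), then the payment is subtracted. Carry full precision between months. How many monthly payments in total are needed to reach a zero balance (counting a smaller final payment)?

39 payments

Promo months 1–15 at r₀ = 0%/12 = 0; months 16+ at r₁ = 26.4%/12 = 0.022.
After month 15 (no interest yet): B = €9,782.94 − 15·€293.00 = €5,387.94.
Then at r₁ with €293.00/mo: n₂ = −ln(1 − r₁·B/P)/ln(1+r₁) ≈ 23.82 → 24 more payments.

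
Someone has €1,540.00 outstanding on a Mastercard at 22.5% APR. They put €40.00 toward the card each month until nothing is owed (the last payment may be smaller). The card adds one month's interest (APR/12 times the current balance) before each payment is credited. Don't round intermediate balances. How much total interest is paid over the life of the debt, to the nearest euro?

€1,216

Monthly rate r = 22.5%/12 = 1.875% = 0.01875.
Payoff takes n = ⌈−ln(1 − rB₀/P)/ln(1+r)⌉ = ⌈68.888⌉ = 69 payments; the last is €35.55.
Total paid = 68·€40.00 + €35.55 = €2,755.55.
Total interest = total paid − principal = €2,755.55 − €1,540.00 = €1,215.55.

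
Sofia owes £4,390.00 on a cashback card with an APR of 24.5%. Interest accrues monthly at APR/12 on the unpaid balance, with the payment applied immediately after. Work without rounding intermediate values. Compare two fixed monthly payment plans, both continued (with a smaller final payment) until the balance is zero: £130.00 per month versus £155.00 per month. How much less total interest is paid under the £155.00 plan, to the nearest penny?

£900.65

Monthly rate r = 24.5%/12 = 2.04167% = 0.0204167.
At £130.00/mo: n = ⌈−ln(1 − rB₀/P)/ln(1+r)⌉ = 58 payments (last £112.06); total interest = total paid − £4,390.00 = £3,132.06.
At £155.00/mo: 43 payments (last £111.41); total interest £2,231.41.
Interest saved = £3,132.06 − £2,231.41 = £900.65.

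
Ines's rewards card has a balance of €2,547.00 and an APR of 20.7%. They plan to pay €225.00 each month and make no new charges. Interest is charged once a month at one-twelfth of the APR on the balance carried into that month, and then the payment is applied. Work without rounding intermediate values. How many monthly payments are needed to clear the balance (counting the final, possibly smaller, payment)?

Monthly rate r = 20.7%/12 = 1.725% = 0.01725.
Recurrence: B ← B·(1+r) − €225.00.
Month 1: interest €43.94; balance after payment €2,365.94.
Month 2: interest €40.81; balance after payment €2,181.75.
Closed form: n = −ln(1 − rB₀/P)/ln(1+r) = −ln(0.80473)/ln(1.01725) ≈ 12.702, so the balance reaches zero during payment 13.

13 payments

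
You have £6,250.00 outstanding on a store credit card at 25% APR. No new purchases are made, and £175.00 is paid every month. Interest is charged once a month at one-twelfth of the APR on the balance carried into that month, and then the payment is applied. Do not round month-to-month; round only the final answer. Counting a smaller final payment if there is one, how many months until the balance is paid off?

67 payments

Monthly rate r = 25%/12 = 2.08333% = 0.0208333.
Recurrence: B ← B·(1+r) − £175.00.
Month 1: interest £130.21; balance after payment £6,205.21.
Month 2: interest £129.28; balance after payment £6,159.48.
Closed form: n = −ln(1 − rB₀/P)/ln(1+r) = −ln(0.25595)/ln(1.02083) ≈ 66.092, so the balance reaches zero during payment 67.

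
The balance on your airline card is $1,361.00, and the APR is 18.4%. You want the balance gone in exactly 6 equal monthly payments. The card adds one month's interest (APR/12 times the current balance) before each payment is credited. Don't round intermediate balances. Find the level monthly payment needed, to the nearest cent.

$239.16

Monthly rate r = 18.4%/12 = 1.53333% = 0.0153333.
Level-payment amortization: P = B₀·r / (1 − (1+r)^(−n)) = 1361.00·0.0153333 / (1 − 1.01533^(−6)).
Denominator 1 − (1+r)^(−6) = 0.0872577916.
P = 20.8687 / 0.0872577916 ≈ 239.16.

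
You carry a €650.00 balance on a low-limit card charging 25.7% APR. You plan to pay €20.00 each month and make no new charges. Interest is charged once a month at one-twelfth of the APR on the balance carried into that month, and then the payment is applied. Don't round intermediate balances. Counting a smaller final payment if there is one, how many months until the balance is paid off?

57 payments

Monthly rate r = 25.7%/12 = 2.14167% = 0.0214167.
Recurrence: B ← B·(1+r) − €20.00.
Month 1: interest €13.92; balance after payment €643.92.
Month 2: interest €13.79; balance after payment €637.71.
Closed form: n = −ln(1 − rB₀/P)/ln(1+r) = −ln(0.30396)/ln(1.02142) ≈ 56.198, so the balance reaches zero during payment 57.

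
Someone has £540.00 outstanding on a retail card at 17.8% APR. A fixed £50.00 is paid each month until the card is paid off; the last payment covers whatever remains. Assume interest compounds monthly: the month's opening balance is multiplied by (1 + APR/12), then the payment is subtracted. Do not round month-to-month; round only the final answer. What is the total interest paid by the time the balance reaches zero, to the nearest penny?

£52.91

Monthly rate r = 17.8%/12 = 1.48333% = 0.0148333.
Payoff takes n = ⌈−ln(1 − rB₀/P)/ln(1+r)⌉ = ⌈11.857⌉ = 12 payments; the last is £42.91.
Total paid = 11·£50.00 + £42.91 = £592.91.
Total interest = total paid − principal = £592.91 − £540.00 = £52.91.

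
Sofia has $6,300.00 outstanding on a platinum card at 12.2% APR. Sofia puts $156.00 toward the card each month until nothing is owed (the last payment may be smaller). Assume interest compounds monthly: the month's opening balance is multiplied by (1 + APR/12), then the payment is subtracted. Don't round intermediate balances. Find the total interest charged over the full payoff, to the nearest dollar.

Monthly rate r = 12.2%/12 = 1.01667% = 0.0101667.
Payoff takes n = ⌈−ln(1 − rB₀/P)/ln(1+r)⌉ = ⌈52.258⌉ = 53 payments; the last is $40.46.
Total paid = 52·$156.00 + $40.46 = $8,152.46.
Total interest = total paid − principal = $8,152.46 − $6,300.00 = $1,852.46.

$1,852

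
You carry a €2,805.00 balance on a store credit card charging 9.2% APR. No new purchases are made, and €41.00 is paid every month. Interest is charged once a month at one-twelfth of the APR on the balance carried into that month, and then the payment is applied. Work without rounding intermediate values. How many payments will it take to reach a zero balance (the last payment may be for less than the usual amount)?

98 payments

Monthly rate r = 9.2%/12 = 0.766667% = 0.00766667.
Recurrence: B ← B·(1+r) − €41.00.
Month 1: interest €21.50; balance after payment €2,785.51.
Month 2: interest €21.36; balance after payment €2,765.86.
Closed form: n = −ln(1 − rB₀/P)/ln(1+r) = −ln(0.47549)/ln(1.00767) ≈ 97.338, so the balance reaches zero during payment 98.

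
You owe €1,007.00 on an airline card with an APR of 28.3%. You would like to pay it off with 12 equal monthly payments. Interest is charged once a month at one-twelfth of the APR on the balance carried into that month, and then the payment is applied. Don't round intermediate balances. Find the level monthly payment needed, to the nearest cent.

Monthly rate r = 28.3%/12 = 2.35833% = 0.0235833.
Level-payment amortization: P = B₀·r / (1 − (1+r)^(−n)) = 1007.00·0.0235833 / (1 − 1.02358^(−12)).
Denominator 1 − (1+r)^(−12) = 0.244000461.
P = 23.7484 / 0.244000461 ≈ 97.33.

€97.33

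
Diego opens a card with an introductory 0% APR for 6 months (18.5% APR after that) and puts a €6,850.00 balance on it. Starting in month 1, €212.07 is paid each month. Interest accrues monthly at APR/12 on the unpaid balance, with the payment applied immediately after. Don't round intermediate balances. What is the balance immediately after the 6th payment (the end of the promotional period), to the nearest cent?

Promo months 1–6 at r₀ = 0%/12 = 0; months 7+ at r₁ = 18.5%/12 = 0.0154167.
After month 6 (no interest yet): B = €6,850.00 − 6·€212.07 = €5,577.58.

€5,577.58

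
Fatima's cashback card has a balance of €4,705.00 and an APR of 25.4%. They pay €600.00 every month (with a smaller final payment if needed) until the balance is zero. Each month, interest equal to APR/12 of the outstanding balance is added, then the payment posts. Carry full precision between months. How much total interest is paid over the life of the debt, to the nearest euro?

€496

Monthly rate r = 25.4%/12 = 2.11667% = 0.0211667.
Payoff takes n = ⌈−ln(1 − rB₀/P)/ln(1+r)⌉ = ⌈8.665⌉ = 9 payments; the last is €400.55.
Total paid = 8·€600.00 + €400.55 = €5,200.55.
Total interest = total paid − principal = €5,200.55 − €4,705.00 = €495.55.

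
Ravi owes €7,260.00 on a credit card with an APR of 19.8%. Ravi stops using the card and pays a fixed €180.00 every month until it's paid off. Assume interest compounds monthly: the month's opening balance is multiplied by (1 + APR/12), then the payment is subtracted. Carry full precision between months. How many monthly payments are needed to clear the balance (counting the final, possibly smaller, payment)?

67 payments

Monthly rate r = 19.8%/12 = 1.65% = 0.0165.
Recurrence: B ← B·(1+r) − €180.00.
Month 1: interest €119.79; balance after payment €7,199.79.
Month 2: interest €118.80; balance after payment €7,138.59.
Closed form: n = −ln(1 − rB₀/P)/ln(1+r) = −ln(0.3345)/ln(1.0165) ≈ 66.917, so the balance reaches zero during payment 67.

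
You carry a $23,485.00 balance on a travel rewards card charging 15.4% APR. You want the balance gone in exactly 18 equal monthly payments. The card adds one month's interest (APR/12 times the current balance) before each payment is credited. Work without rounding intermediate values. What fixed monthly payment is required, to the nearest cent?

$1,469.53

Monthly rate r = 15.4%/12 = 1.28333% = 0.0128333.
Level-payment amortization: P = B₀·r / (1 − (1+r)^(−n)) = 23485.00·0.0128333 / (1 − 1.01283^(−18)).
Denominator 1 − (1+r)^(−18) = 0.205093126.
P = 301.391 / 0.205093126 ≈ 1469.53.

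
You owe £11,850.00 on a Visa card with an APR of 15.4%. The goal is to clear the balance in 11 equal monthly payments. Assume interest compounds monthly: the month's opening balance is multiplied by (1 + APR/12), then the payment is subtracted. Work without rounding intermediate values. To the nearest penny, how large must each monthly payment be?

£1,161.99

Monthly rate r = 15.4%/12 = 1.28333% = 0.0128333.
Level-payment amortization: P = B₀·r / (1 − (1+r)^(−n)) = 11850.00·0.0128333 / (1 − 1.01283^(−11)).
Denominator 1 − (1+r)^(−11) = 0.130875176.
P = 152.075 / 0.130875176 ≈ 1161.99.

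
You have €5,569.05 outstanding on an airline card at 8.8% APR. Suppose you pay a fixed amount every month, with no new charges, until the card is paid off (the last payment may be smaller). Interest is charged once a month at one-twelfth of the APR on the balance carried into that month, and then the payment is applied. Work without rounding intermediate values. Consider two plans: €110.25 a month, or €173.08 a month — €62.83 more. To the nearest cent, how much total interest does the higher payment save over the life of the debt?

€606.69

Monthly rate r = 8.8%/12 = 0.733333% = 0.00733333.
At €110.25/mo: n = ⌈−ln(1 − rB₀/P)/ln(1+r)⌉ = 64 payments (last €36.32); total interest = total paid − €5,569.05 = €1,413.02.
At €173.08/mo: 37 payments (last €144.50); total interest €806.33.
Interest saved = €1,413.02 − €806.33 = €606.69.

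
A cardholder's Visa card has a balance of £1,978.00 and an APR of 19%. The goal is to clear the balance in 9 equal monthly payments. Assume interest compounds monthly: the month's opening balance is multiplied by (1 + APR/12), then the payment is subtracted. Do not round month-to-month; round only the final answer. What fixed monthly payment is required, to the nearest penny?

Monthly rate r = 19%/12 = 1.58333% = 0.0158333.
Level-payment amortization: P = B₀·r / (1 − (1+r)^(−n)) = 1978.00·0.0158333 / (1 − 1.01583^(−9)).
Denominator 1 − (1+r)^(−9) = 0.131843815.
P = 31.3183 / 0.131843815 ≈ 237.54.

£237.54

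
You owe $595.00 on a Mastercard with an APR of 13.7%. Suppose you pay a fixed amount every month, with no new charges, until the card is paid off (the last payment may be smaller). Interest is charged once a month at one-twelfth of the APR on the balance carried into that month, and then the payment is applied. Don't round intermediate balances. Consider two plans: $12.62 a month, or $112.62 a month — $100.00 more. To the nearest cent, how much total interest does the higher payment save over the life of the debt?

Monthly rate r = 13.7%/12 = 1.14167% = 0.0114167.
At $12.62/mo: n = ⌈−ln(1 − rB₀/P)/ln(1+r)⌉ = 69 payments (last $0.93); total interest = total paid − $595.00 = $264.09.
At $112.62/mo: 6 payments (last $54.26); total interest $22.36.
Interest saved = $264.09 − $22.36 = $241.73.

$241.73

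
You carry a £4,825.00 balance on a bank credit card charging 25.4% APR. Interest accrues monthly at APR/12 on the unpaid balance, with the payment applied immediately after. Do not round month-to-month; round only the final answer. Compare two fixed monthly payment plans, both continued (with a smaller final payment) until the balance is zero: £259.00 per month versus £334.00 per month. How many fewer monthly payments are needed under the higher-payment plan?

Monthly rate r = 25.4%/12 = 2.11667% = 0.0211667.
At £259.00/mo: n = ⌈−ln(1 − rB₀/P)/ln(1+r)⌉ = 24 payments (last £243.17); total interest = total paid − £4,825.00 = £1,375.17.
At £334.00/mo: 18 payments (last £142.50); total interest £995.50.
Payments saved = 24 − 18 = 6.

6 fewer payments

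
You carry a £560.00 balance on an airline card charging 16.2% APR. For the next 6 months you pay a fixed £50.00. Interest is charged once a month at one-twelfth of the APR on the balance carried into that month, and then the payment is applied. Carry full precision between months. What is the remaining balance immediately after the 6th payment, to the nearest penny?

£296.61

Monthly rate r = 16.2%/12 = 1.35% = 0.0135.
Each month: B ← B·(1+r) − £50.00.
Month 1: interest £7.56; balance after payment £517.56.
Month 2: interest £6.99; balance after payment £474.55.
Month 3: interest £6.41; balance after payment £430.95.
Month 4: interest £5.82; balance after payment £386.77.
Month 5: interest £5.22; balance after payment £341.99.
Month 6: interest £4.62; balance after payment £296.61.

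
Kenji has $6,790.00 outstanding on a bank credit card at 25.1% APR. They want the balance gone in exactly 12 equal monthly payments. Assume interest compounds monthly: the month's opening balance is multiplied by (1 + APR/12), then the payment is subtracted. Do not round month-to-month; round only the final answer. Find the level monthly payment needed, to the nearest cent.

Monthly rate r = 25.1%/12 = 2.09167% = 0.0209167.
Level-payment amortization: P = B₀·r / (1 − (1+r)^(−n)) = 6790.00·0.0209167 / (1 − 1.02092^(−12)).
Denominator 1 − (1+r)^(−12) = 0.219960717.
P = 142.024 / 0.219960717 ≈ 645.68.

$645.68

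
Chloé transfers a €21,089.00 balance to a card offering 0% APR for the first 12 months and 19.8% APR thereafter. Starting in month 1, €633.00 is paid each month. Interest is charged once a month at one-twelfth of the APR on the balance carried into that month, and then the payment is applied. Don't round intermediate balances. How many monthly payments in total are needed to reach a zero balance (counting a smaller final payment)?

Promo months 1–12 at r₀ = 0%/12 = 0; months 13+ at r₁ = 19.8%/12 = 0.0165.
After month 12 (no interest yet): B = €21,089.00 − 12·€633.00 = €13,493.00.
Then at r₁ with €633.00/mo: n₂ = −ln(1 − r₁·B/P)/ln(1+r₁) ≈ 26.48 → 27 more payments.

39 months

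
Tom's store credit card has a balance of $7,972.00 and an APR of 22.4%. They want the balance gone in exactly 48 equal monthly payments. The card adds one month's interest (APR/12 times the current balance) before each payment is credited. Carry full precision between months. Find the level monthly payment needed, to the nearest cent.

$252.90

Monthly rate r = 22.4%/12 = 1.86667% = 0.0186667.
Level-payment amortization: P = B₀·r / (1 − (1+r)^(−n)) = 7972.00·0.0186667 / (1 − 1.01867^(−48)).
Denominator 1 − (1+r)^(−48) = 0.588415102.
P = 148.811 / 0.588415102 ≈ 252.90.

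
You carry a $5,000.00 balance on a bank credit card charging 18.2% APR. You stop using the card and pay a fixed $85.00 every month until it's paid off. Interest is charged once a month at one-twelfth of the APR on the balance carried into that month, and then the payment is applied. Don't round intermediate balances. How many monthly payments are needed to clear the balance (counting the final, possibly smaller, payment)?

148 months

Monthly rate r = 18.2%/12 = 1.51667% = 0.0151667.
Recurrence: B ← B·(1+r) − $85.00.
Month 1: interest $75.83; balance after payment $4,990.83.
Month 2: interest $75.69; balance after payment $4,981.53.
Closed form: n = −ln(1 − rB₀/P)/ln(1+r) = −ln(0.10784)/ln(1.01517) ≈ 147.951, so the balance reaches zero during payment 148.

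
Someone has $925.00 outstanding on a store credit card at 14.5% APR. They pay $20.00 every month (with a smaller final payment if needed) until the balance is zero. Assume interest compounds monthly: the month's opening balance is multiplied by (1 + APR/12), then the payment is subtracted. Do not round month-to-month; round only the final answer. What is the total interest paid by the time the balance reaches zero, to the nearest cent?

$437.74

Monthly rate r = 14.5%/12 = 1.20833% = 0.0120833.
Payoff takes n = ⌈−ln(1 − rB₀/P)/ln(1+r)⌉ = ⌈68.136⌉ = 69 payments; the last is $2.74.
Total paid = 68·$20.00 + $2.74 = $1,362.74.
Total interest = total paid − principal = $1,362.74 − $925.00 = $437.74.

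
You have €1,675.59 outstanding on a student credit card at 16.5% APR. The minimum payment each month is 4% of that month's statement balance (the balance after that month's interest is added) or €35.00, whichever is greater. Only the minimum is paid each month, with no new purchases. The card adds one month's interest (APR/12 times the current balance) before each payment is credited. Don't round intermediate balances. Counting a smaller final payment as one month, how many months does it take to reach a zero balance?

55 months

Monthly rate r = 16.5%/12 = 1.375% = 0.01375.
While 4% of the post-interest balance exceeds €35.00, each month B ← (B·(1+r))·(1 − 0.04), i.e. B shrinks by the factor (1+r)·0.96 = 0.9732.
This holds for months 1–25. Entering month 26 the balance is €849.61; 4% of the post-interest balance is now below €35.00, so the flat €35.00 minimum applies from here.
From month 26 a fixed €35.00 at rate r clears €849.61 in 30 more payments. Total: 25 + 30 = 55 months.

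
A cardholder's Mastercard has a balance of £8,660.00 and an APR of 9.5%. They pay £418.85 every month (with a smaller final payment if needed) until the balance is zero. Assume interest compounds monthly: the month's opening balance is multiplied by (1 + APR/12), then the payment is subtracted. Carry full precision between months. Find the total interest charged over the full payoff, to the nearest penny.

Monthly rate r = 9.5%/12 = 0.791667% = 0.00791667.
Payoff takes n = ⌈−ln(1 − rB₀/P)/ln(1+r)⌉ = ⌈22.668⌉ = 23 payments; the last is £280.07.
Total paid = 22·£418.85 + £280.07 = £9,494.77.
Total interest = total paid − principal = £9,494.77 − £8,660.00 = £834.77.

£834.77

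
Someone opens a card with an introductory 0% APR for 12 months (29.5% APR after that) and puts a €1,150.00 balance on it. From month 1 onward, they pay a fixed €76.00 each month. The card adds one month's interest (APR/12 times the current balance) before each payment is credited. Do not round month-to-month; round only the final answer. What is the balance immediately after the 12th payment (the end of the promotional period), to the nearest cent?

€238.00

Promo months 1–12 at r₀ = 0%/12 = 0; months 13+ at r₁ = 29.5%/12 = 0.0245833.
After month 12 (no interest yet): B = €1,150.00 − 12·€76.00 = €238.00.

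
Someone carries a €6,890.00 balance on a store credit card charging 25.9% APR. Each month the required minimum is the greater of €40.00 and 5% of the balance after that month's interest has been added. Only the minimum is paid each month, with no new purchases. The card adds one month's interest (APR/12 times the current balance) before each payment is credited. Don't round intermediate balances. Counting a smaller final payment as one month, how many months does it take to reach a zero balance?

99 months

Monthly rate r = 25.9%/12 = 2.15833% = 0.0215833.
While 5% of the post-interest balance exceeds €40.00, each month B ← (B·(1+r))·(1 − 0.05), i.e. B shrinks by the factor (1+r)·0.95 = 0.9705.
This holds for months 1–73. Entering month 74 the balance is €774.51; 5% of the post-interest balance is now below €40.00, so the flat €40.00 minimum applies from here.
From month 74 a fixed €40.00 at rate r clears €774.51 in 26 more payments. Total: 73 + 26 = 99 months.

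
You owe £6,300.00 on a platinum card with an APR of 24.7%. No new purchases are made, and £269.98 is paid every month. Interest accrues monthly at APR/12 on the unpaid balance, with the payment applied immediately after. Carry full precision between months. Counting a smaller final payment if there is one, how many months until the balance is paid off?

33 payments

Monthly rate r = 24.7%/12 = 2.05833% = 0.0205833.
Recurrence: B ← B·(1+r) − £269.98.
Month 1: interest £129.67; balance after payment £6,159.69.
Month 2: interest £126.79; balance after payment £6,016.50.
Closed form: n = −ln(1 − rB₀/P)/ln(1+r) = −ln(0.51969)/ln(1.02058) ≈ 32.125, so the balance reaches zero during payment 33.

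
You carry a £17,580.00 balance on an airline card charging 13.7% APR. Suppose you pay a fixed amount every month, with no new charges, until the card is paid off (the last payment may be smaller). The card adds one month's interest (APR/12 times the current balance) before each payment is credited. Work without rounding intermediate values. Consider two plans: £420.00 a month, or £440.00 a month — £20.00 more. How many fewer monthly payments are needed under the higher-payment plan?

4 fewer payments

Monthly rate r = 13.7%/12 = 1.14167% = 0.0114167.
At £420.00/mo: n = ⌈−ln(1 − rB₀/P)/ln(1+r)⌉ = 58 payments (last £103.06); total interest = total paid − £17,580.00 = £6,463.06.
At £440.00/mo: 54 payments (last £288.25); total interest £6,028.25.
Payments saved = 58 − 54 = 4.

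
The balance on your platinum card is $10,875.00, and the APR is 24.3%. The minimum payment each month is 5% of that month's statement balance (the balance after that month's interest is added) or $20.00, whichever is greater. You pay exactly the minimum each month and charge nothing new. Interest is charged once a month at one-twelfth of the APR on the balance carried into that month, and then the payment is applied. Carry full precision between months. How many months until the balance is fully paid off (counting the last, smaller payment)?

Monthly rate r = 24.3%/12 = 2.025% = 0.02025.
While 5% of the post-interest balance exceeds $20.00, each month B ← (B·(1+r))·(1 − 0.05), i.e. B shrinks by the factor (1+r)·0.95 = 0.96924.
This holds for months 1–107. Entering month 108 the balance is $384.12; 5% of the post-interest balance is now below $20.00, so the flat $20.00 minimum applies from here.
From month 108 a fixed $20.00 at rate r clears $384.12 in 25 more payments. Total: 107 + 25 = 132 months.

132 months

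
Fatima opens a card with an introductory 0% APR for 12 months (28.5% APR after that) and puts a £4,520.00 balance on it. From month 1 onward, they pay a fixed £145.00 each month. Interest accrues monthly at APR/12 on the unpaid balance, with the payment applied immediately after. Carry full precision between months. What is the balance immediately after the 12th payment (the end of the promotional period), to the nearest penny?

£2,780.00

Promo months 1–12 at r₀ = 0%/12 = 0; months 13+ at r₁ = 28.5%/12 = 0.02375.
After month 12 (no interest yet): B = £4,520.00 − 12·£145.00 = £2,780.00.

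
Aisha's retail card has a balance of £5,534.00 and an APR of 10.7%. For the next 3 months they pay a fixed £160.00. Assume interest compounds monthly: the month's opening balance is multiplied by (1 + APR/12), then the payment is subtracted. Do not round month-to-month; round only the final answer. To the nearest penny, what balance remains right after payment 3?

£5,199.07

Monthly rate r = 10.7%/12 = 0.891667% = 0.00891667.
Each month: B ← B·(1+r) − £160.00.
Month 1: interest £49.34; balance after payment £5,423.34.
Month 2: interest £48.36; balance after payment £5,311.70.
Month 3: interest £47.36; balance after payment £5,199.07.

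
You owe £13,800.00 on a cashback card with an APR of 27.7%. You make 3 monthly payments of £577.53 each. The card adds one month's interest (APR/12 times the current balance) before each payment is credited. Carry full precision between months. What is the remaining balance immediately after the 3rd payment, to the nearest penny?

Monthly rate r = 27.7%/12 = 2.30833% = 0.0230833.
Each month: B ← B·(1+r) − £577.53.
Month 1: interest £318.55; balance after payment £13,541.02.
Month 2: interest £312.57; balance after payment £13,276.06.
Month 3: interest £306.46; balance after payment £13,004.99.

£13,004.99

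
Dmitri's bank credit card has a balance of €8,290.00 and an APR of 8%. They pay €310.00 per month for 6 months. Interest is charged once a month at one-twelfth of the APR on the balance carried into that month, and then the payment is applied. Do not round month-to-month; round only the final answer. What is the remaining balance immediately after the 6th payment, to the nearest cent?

€6,735.90

Monthly rate r = 8%/12 = 0.666667% = 0.00666667.
Each month: B ← B·(1+r) − €310.00.
Month 1: interest €55.27; balance after payment €8,035.27.
Month 2: interest €53.57; balance after payment €7,778.84.
Month 3: interest €51.86; balance after payment €7,520.69.
Month 4: interest €50.14; balance after payment €7,260.83.
Month 5: interest €48.41; balance after payment €6,999.24.
Month 6: interest €46.66; balance after payment €6,735.90.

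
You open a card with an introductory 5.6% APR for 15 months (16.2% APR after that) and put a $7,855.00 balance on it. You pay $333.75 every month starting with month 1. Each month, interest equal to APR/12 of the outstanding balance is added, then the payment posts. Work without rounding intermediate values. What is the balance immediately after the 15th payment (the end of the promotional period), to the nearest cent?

$3,250.04

Promo months 1–15 at r₀ = 5.6%/12 = 0.00466667; months 16+ at r₁ = 16.2%/12 = 0.0135.
After month 15: iterate B ← B·(1+r₀) − $333.75 for 15 months → $3,250.04.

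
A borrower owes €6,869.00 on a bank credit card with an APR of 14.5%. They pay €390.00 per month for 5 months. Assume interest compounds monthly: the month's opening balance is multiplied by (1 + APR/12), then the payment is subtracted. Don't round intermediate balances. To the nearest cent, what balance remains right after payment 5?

€5,296.46

Monthly rate r = 14.5%/12 = 1.20833% = 0.0120833.
Each month: B ← B·(1+r) − €390.00.
Month 1: interest €83.00; balance after payment €6,562.00.
Month 2: interest €79.29; balance after payment €6,251.29.
Month 3: interest €75.54; balance after payment €5,936.83.
Month 4: interest €71.74; balance after payment €5,618.56.
Month 5: interest €67.89; balance after payment €5,296.46.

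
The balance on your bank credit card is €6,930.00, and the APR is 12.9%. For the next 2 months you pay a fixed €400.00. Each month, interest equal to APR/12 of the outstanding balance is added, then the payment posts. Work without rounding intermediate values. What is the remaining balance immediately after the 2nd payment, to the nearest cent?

Monthly rate r = 12.9%/12 = 1.075% = 0.01075.
Each month: B ← B·(1+r) − €400.00.
Month 1: interest €74.50; balance after payment €6,604.50.
Month 2: interest €71.00; balance after payment €6,275.50.

€6,275.50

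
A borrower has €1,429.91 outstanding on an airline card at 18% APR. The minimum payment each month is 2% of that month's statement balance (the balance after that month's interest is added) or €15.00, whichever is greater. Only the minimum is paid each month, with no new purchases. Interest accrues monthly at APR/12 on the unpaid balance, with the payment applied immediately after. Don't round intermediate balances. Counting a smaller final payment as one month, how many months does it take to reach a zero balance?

215 months

Monthly rate r = 18%/12 = 1.5% = 0.015.
While 2% of the post-interest balance exceeds €15.00, each month B ← (B·(1+r))·(1 − 0.02), i.e. B shrinks by the factor (1+r)·0.98 = 0.9947.
This holds for months 1–125. Entering month 126 the balance is €735.91; 2% of the post-interest balance is now below €15.00, so the flat €15.00 minimum applies from here.
From month 126 a fixed €15.00 at rate r clears €735.91 in 90 more payments. Total: 125 + 90 = 215 months.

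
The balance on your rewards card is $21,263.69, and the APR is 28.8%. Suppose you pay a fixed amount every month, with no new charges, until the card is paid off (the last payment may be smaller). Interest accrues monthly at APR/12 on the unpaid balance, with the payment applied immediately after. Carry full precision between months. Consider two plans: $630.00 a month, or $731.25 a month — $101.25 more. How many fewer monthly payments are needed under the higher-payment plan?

20 fewer payments

Monthly rate r = 28.8%/12 = 2.4% = 0.024.
At $630.00/mo: n = ⌈−ln(1 − rB₀/P)/ln(1+r)⌉ = 71 payments (last $21.84); total interest = total paid − $21,263.69 = $22,858.15.
At $731.25/mo: 51 payments (last $345.08); total interest $15,643.89.
Payments saved = 71 − 51 = 20.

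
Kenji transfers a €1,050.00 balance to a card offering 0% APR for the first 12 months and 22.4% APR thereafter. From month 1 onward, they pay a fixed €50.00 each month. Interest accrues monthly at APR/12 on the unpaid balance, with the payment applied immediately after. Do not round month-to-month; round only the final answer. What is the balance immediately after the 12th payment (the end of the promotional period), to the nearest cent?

Promo months 1–12 at r₀ = 0%/12 = 0; months 13+ at r₁ = 22.4%/12 = 0.0186667.
After month 12 (no interest yet): B = €1,050.00 − 12·€50.00 = €450.00.

€450.00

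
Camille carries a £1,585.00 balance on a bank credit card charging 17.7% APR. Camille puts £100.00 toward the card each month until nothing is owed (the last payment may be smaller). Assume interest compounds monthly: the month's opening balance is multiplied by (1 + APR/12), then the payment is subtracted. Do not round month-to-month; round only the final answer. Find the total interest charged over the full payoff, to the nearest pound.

£234

Monthly rate r = 17.7%/12 = 1.475% = 0.01475.
Payoff takes n = ⌈−ln(1 − rB₀/P)/ln(1+r)⌉ = ⌈18.187⌉ = 19 payments; the last is £18.79.
Total paid = 18·£100.00 + £18.79 = £1,818.79.
Total interest = total paid − principal = £1,818.79 − £1,585.00 = £233.79.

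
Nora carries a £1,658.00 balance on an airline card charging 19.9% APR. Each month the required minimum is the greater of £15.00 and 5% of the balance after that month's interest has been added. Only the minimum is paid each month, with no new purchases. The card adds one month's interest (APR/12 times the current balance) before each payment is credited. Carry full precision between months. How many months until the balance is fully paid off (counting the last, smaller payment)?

Monthly rate r = 19.9%/12 = 1.65833% = 0.0165833.
While 5% of the post-interest balance exceeds £15.00, each month B ← (B·(1+r))·(1 − 0.05), i.e. B shrinks by the factor (1+r)·0.95 = 0.96575.
This holds for months 1–50. Entering month 51 the balance is £290.34; 5% of the post-interest balance is now below £15.00, so the flat £15.00 minimum applies from here.
From month 51 a fixed £15.00 at rate r clears £290.34 in 24 more payments. Total: 50 + 24 = 74 months.

74 months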